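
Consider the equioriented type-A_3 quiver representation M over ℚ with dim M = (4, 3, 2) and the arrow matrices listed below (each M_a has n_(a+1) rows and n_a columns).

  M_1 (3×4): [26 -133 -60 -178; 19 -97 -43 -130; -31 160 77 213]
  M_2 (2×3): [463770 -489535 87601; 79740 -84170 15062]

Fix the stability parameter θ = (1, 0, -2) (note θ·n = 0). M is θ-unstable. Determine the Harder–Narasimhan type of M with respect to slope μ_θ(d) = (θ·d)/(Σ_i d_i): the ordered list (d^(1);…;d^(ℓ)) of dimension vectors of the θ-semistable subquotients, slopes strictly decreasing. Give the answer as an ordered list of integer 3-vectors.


Barcode: M ≅ I[1,1], I[1,2]^2, I[1,3], I[3,3]. HN layers by μ_θ (4 steps, strictly decreasing):
  μ^(1)=1; μ^(2)=1/2; μ^(3)=-1/3; μ^(4)=-2

((1, 0, 0); (2, 2, 0); (1, 1, 1); (0, 0, 1))


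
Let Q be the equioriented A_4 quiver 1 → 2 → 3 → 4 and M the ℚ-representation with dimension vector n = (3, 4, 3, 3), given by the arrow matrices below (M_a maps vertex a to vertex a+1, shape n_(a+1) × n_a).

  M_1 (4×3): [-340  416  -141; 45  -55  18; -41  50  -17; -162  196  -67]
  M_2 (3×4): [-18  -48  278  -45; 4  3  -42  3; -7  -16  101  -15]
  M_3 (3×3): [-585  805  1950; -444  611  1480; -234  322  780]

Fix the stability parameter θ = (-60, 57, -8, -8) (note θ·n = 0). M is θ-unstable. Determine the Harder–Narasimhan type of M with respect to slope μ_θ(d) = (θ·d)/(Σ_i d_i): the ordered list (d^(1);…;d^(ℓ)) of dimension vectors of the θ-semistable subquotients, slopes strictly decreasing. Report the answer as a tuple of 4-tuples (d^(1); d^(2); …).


Barcode: M ≅ I[1,3], I[1,4]^2, I[2,2], I[4,4]. HN layers by μ_θ (5 steps, strictly decreasing):
  μ^(1)=57; μ^(2)=49/2; μ^(3)=41/3; μ^(4)=-8; μ^(5)=-60

((0, 1, 0, 0); (0, 1, 1, 0); (0, 2, 2, 2); (0, 0, 0, 1); (3, 0, 0, 0))


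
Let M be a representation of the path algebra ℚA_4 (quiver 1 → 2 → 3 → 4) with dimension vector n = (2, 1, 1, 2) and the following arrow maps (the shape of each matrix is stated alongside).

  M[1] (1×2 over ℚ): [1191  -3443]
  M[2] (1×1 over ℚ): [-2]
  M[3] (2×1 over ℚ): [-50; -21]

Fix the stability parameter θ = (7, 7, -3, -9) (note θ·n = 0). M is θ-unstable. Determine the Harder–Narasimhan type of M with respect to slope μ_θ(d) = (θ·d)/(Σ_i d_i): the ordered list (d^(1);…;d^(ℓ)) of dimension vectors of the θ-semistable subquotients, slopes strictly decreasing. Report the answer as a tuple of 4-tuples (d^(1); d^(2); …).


Interval decomposition of M: I[1,1], I[1,4], I[4,4].
HN type (ℓ=3): μ^(1)=7; μ^(2)=1/2; μ^(3)=-9

((1, 0, 0, 0); (1, 1, 1, 1); (0, 0, 0, 1))


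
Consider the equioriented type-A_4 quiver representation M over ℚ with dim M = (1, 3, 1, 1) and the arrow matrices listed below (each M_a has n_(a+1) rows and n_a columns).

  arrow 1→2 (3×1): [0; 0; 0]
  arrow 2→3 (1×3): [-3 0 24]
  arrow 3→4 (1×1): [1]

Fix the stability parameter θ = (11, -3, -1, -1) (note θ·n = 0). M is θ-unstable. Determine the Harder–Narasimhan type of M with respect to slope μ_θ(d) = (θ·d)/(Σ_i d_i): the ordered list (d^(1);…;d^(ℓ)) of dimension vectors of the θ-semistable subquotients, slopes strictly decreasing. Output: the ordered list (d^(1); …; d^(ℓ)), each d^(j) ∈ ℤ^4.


Interval decomposition of M: I[1,1], I[2,2]^2, I[2,4].
HN type (ℓ=3): μ^(1)=11; μ^(2)=-1; μ^(3)=-3

((1, 0, 0, 0); (0, 0, 1, 1); (0, 3, 0, 0))


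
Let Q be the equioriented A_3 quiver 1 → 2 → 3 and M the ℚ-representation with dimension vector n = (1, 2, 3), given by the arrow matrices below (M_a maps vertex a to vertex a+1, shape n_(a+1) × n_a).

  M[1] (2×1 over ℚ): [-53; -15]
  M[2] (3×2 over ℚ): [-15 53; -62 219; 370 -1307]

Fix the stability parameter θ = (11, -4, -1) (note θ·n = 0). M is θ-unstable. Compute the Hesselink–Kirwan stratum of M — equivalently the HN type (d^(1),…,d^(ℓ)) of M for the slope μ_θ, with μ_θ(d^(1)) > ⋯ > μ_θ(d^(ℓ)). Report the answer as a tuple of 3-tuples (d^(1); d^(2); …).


Via rank(M_{q-1}∘⋯∘M_p): M ≅ I[1,3], I[2,3], I[3,3].
μ_θ-semistable layers: μ^(1)=2; μ^(2)=-1; μ^(3)=-4

((1, 1, 1); (0, 0, 2); (0, 1, 0))


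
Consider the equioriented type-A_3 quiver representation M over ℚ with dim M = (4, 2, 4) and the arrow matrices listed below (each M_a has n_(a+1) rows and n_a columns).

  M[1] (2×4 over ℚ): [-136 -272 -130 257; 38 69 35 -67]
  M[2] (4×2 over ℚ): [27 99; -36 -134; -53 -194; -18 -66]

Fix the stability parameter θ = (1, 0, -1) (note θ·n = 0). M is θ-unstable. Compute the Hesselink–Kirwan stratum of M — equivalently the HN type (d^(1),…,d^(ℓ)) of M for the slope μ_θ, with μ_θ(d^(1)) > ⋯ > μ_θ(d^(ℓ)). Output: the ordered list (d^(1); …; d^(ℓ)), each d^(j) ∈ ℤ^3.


Barcode: M ≅ I[1,1]^2, I[1,3]^2, I[3,3]^2. HN layers by μ_θ (3 steps, strictly decreasing):
  μ^(1)=1; μ^(2)=0; μ^(3)=-1

((2, 0, 0); (2, 2, 2); (0, 0, 2))


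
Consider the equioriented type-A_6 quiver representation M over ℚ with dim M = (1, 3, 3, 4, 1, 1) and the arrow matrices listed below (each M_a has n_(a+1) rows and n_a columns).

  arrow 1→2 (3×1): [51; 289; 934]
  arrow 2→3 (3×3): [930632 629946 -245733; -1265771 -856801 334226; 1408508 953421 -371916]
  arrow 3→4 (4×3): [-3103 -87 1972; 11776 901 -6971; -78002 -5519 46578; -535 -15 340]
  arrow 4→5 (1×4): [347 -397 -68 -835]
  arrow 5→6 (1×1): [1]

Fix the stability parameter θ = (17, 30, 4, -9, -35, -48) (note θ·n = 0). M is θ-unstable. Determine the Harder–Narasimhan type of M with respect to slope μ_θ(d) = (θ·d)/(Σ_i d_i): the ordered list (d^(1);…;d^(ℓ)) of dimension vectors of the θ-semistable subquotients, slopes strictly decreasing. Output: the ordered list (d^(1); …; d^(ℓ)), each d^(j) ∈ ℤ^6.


Barcode: M ≅ I[1,6], I[2,4]^2, I[4,4]. HN layers by μ_θ (3 steps, strictly decreasing):
  μ^(1)=25/3; μ^(2)=-41/6; μ^(3)=-9

((0, 2, 2, 2, 0, 0); (1, 1, 1, 1, 1, 1); (0, 0, 0, 1, 0, 0))


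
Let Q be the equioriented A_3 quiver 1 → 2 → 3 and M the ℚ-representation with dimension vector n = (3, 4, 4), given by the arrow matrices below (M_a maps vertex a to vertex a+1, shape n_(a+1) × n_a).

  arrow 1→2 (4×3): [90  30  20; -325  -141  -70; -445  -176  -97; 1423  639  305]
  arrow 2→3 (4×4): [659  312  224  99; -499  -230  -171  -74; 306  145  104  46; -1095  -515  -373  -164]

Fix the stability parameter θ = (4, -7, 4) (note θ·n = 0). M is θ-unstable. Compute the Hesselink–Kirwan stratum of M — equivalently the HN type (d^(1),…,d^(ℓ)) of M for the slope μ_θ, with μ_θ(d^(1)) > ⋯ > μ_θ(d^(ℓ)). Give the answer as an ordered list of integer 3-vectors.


Via rank(M_{q-1}∘⋯∘M_p): M ≅ I[1,3]^3, I[2,2], I[3,3].
μ_θ-semistable layers: μ^(1)=4; μ^(2)=-3/2; μ^(3)=-7

((0, 0, 4); (3, 3, 0); (0, 1, 0))


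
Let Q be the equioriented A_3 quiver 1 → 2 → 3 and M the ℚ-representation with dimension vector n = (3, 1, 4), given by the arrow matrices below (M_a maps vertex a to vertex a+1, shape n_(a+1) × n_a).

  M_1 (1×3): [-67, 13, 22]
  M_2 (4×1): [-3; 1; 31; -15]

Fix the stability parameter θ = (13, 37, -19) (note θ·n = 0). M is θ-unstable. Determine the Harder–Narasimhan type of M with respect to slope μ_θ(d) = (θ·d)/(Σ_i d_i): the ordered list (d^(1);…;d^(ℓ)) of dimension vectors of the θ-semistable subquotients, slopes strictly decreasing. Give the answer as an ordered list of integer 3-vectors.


Interval decomposition of M: I[1,1]^2, I[1,3], I[3,3]^3.
HN type (ℓ=3): μ^(1)=13; μ^(2)=31/3; μ^(3)=-19

((2, 0, 0); (1, 1, 1); (0, 0, 3))


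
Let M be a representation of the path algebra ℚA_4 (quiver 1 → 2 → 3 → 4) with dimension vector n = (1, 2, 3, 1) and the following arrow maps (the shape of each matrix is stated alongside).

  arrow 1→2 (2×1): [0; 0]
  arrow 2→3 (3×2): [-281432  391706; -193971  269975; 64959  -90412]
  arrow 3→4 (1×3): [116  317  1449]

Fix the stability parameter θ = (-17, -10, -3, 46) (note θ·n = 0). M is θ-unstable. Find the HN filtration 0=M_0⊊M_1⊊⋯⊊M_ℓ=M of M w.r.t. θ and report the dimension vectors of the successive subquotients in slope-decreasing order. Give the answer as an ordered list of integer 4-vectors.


Via rank(M_{q-1}∘⋯∘M_p): M ≅ I[1,1], I[2,3], I[2,4], I[3,3].
μ_θ-semistable layers: μ^(1)=46; μ^(2)=-3; μ^(3)=-10; μ^(4)=-17

((0, 0, 0, 1); (0, 0, 3, 0); (0, 2, 0, 0); (1, 0, 0, 0))


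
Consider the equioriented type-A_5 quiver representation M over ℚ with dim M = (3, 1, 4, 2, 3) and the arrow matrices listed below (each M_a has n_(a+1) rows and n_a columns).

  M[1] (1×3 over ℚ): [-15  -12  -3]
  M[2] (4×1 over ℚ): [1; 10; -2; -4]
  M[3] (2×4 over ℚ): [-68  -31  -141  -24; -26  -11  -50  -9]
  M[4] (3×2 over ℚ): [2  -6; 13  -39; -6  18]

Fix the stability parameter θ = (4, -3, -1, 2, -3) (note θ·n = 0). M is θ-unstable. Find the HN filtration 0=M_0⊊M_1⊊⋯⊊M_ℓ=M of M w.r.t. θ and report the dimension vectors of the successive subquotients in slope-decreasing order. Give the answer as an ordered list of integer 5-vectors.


Barcode: M ≅ I[1,1]^2, I[1,3], I[3,3], I[3,4], I[3,5], I[5,5]^2. HN layers by μ_θ (6 steps, strictly decreasing):
  μ^(1)=4; μ^(2)=2; μ^(3)=0; μ^(4)=-1/2; μ^(5)=-1; μ^(6)=-3

((2, 0, 0, 0, 0); (0, 0, 0, 1, 0); (1, 1, 1, 0, 0); (0, 0, 0, 1, 1); (0, 0, 3, 0, 0); (0, 0, 0, 0, 2))


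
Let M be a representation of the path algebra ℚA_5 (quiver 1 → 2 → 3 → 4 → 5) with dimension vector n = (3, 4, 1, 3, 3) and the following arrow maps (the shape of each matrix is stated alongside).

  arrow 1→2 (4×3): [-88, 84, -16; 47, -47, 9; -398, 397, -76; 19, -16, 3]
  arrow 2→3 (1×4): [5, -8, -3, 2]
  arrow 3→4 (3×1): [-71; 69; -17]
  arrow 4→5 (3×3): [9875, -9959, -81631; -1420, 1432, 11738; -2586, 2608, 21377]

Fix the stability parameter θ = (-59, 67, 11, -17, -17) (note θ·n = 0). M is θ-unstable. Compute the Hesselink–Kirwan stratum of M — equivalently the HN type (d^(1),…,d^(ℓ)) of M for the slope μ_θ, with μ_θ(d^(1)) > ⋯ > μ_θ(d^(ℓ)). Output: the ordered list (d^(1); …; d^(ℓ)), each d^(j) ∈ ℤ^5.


Barcode: M ≅ I[1,1], I[1,2], I[1,5], I[2,2]^2, I[4,4], I[4,5], I[5,5]. HN layers by μ_θ (4 steps, strictly decreasing):
  μ^(1)=67; μ^(2)=11; μ^(3)=-17; μ^(4)=-59

((0, 3, 0, 0, 0); (0, 1, 1, 1, 1); (0, 0, 0, 2, 2); (3, 0, 0, 0, 0))


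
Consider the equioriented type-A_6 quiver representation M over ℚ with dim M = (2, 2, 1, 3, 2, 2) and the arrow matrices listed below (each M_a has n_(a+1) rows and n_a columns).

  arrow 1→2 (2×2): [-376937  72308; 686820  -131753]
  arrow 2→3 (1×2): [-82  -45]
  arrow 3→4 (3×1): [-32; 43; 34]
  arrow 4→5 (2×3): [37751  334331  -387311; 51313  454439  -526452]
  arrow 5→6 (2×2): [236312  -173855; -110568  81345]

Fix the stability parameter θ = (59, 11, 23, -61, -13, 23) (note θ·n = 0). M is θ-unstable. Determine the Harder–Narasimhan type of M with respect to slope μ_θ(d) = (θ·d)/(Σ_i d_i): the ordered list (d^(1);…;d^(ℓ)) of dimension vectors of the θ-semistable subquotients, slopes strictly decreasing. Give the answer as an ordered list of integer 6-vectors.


Interval decomposition of M: I[1,2], I[1,6], I[4,4], I[4,5], I[6,6].
HN type (ℓ=5): μ^(1)=35; μ^(2)=23; μ^(3)=19/5; μ^(4)=-13; μ^(5)=-61

((1, 1, 0, 0, 0, 0); (0, 0, 0, 0, 0, 2); (1, 1, 1, 1, 1, 0); (0, 0, 0, 0, 1, 0); (0, 0, 0, 2, 0, 0))


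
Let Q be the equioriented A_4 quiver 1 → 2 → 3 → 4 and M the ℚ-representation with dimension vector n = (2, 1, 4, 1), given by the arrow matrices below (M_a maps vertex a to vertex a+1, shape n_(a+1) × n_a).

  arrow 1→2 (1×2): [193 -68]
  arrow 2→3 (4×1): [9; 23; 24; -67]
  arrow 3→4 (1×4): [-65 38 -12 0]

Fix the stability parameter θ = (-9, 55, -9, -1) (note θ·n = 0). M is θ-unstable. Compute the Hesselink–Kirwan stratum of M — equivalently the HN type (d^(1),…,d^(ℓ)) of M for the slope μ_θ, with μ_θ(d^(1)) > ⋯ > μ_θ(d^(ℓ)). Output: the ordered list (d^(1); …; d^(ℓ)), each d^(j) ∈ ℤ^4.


Barcode: M ≅ I[1,1], I[1,4], I[3,3]^3. HN layers by μ_θ (2 steps, strictly decreasing):
  μ^(1)=15; μ^(2)=-9

((0, 1, 1, 1); (2, 0, 3, 0))


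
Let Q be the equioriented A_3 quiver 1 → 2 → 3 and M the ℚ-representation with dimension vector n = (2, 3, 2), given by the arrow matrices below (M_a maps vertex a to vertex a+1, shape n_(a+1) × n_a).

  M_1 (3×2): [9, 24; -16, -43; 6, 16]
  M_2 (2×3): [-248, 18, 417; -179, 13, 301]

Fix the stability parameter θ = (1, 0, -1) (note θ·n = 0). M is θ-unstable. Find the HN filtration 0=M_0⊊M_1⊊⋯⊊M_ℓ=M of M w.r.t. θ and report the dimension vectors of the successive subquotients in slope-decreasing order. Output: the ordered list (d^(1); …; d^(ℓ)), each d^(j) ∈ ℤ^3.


Via rank(M_{q-1}∘⋯∘M_p): M ≅ I[1,2], I[1,3], I[2,3].
μ_θ-semistable layers: μ^(1)=1/2; μ^(2)=0; μ^(3)=-1/2

((1, 1, 0); (1, 1, 1); (0, 1, 1))


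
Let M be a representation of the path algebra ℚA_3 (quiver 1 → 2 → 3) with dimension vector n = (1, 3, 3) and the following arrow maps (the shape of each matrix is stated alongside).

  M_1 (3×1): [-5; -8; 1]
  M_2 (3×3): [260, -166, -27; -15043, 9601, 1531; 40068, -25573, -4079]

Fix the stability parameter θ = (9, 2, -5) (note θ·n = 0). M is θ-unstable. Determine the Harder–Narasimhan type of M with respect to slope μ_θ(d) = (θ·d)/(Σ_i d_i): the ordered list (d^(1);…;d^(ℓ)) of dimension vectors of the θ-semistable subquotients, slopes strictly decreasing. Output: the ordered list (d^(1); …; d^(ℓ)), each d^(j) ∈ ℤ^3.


Interval decomposition of M: I[1,3], I[2,3]^2.
HN type (ℓ=2): μ^(1)=2; μ^(2)=-3/2

((1, 1, 1); (0, 2, 2))


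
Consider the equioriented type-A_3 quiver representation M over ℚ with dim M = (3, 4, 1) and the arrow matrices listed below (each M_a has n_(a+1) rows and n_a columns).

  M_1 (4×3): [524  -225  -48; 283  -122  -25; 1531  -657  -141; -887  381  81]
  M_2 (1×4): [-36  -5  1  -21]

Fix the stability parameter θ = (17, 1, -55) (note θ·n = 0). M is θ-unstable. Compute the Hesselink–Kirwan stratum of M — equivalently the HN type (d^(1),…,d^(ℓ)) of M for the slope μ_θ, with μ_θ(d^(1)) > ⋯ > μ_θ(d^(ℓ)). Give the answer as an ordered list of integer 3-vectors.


Via rank(M_{q-1}∘⋯∘M_p): M ≅ I[1,1], I[1,2], I[1,3], I[2,2]^2.
μ_θ-semistable layers: μ^(1)=17; μ^(2)=9; μ^(3)=1; μ^(4)=-37/3

((1, 0, 0); (1, 1, 0); (0, 2, 0); (1, 1, 1))


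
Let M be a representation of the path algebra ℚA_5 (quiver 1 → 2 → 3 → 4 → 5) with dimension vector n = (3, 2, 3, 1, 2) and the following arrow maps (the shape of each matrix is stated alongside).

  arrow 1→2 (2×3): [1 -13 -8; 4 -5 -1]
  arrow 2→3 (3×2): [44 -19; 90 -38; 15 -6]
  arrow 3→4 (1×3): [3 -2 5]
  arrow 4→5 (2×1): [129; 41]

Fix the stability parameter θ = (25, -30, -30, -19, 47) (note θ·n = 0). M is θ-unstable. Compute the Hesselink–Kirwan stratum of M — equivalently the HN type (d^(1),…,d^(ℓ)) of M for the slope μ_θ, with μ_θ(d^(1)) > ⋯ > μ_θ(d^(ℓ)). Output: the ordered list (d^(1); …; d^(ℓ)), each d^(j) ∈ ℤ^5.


Via rank(M_{q-1}∘⋯∘M_p): M ≅ I[1,1], I[1,3], I[1,5], I[3,3], I[5,5].
μ_θ-semistable layers: μ^(1)=47; μ^(2)=25; μ^(3)=-35/3; μ^(4)=-27/2; μ^(5)=-30

((0, 0, 0, 0, 2); (1, 0, 0, 0, 0); (1, 1, 1, 0, 0); (1, 1, 1, 1, 0); (0, 0, 1, 0, 0))


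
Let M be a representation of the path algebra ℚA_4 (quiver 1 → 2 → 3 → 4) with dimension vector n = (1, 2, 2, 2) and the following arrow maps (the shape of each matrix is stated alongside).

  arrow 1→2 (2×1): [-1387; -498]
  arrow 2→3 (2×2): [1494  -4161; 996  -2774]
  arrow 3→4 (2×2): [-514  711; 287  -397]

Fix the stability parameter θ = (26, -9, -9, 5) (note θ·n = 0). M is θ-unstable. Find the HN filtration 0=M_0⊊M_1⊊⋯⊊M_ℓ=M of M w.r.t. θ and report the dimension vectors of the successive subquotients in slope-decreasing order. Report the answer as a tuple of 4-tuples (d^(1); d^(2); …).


Interval decomposition of M: I[1,2], I[2,4], I[3,4].
HN type (ℓ=3): μ^(1)=17/2; μ^(2)=5; μ^(3)=-9

((1, 1, 0, 0); (0, 0, 0, 2); (0, 1, 2, 0))


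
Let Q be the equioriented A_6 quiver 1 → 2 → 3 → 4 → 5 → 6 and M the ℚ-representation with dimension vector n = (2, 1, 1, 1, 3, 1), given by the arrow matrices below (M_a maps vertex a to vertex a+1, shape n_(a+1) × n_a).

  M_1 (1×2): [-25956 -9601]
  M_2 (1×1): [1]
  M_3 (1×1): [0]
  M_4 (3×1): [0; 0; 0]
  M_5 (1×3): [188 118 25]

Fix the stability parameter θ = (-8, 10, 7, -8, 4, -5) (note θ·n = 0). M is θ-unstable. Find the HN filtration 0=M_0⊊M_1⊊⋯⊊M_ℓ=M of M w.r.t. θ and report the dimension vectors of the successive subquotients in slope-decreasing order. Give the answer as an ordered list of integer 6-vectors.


Interval decomposition of M: I[1,1], I[1,3], I[4,4], I[5,5]^2, I[5,6].
HN type (ℓ=4): μ^(1)=17/2; μ^(2)=4; μ^(3)=-1/2; μ^(4)=-8

((0, 1, 1, 0, 0, 0); (0, 0, 0, 0, 2, 0); (0, 0, 0, 0, 1, 1); (2, 0, 0, 1, 0, 0))


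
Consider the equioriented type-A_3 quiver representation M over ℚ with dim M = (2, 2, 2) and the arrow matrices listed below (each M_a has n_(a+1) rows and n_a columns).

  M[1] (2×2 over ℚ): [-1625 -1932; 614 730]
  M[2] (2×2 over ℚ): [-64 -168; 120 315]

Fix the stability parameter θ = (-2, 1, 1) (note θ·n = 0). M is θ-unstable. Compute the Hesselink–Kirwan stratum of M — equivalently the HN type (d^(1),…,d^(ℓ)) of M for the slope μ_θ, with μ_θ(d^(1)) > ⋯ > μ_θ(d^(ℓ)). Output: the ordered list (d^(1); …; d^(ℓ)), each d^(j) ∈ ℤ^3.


Interval decomposition of M: I[1,2], I[1,3], I[3,3].
HN type (ℓ=2): μ^(1)=1; μ^(2)=-2

((0, 2, 2); (2, 0, 0))


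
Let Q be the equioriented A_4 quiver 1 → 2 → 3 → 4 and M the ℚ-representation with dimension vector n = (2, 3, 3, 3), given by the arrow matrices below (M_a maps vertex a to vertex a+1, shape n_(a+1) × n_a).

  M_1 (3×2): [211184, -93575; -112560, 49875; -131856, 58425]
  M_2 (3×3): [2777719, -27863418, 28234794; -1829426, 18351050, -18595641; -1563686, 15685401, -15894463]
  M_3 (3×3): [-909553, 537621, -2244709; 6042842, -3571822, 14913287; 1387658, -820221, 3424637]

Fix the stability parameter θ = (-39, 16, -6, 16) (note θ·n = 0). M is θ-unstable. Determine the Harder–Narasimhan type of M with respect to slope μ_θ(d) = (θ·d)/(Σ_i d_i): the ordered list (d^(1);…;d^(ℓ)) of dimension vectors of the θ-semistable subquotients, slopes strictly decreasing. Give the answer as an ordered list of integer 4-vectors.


Via rank(M_{q-1}∘⋯∘M_p): M ≅ I[1,1], I[1,4], I[2,4]^2.
μ_θ-semistable layers: μ^(1)=16; μ^(2)=5; μ^(3)=-39

((0, 0, 0, 3); (0, 3, 3, 0); (2, 0, 0, 0))


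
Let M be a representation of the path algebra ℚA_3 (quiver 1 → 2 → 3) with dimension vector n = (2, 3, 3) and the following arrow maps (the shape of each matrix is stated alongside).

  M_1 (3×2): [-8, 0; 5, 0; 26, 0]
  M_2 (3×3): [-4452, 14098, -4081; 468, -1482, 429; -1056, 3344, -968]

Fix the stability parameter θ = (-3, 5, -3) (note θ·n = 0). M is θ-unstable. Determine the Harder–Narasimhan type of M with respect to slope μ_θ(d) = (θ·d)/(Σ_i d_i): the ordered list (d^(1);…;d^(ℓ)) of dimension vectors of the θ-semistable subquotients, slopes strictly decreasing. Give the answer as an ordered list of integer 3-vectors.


Interval decomposition of M: I[1,1], I[1,2], I[2,2], I[2,3], I[3,3]^2.
HN type (ℓ=3): μ^(1)=5; μ^(2)=1; μ^(3)=-3

((0, 2, 0); (0, 1, 1); (2, 0, 2))


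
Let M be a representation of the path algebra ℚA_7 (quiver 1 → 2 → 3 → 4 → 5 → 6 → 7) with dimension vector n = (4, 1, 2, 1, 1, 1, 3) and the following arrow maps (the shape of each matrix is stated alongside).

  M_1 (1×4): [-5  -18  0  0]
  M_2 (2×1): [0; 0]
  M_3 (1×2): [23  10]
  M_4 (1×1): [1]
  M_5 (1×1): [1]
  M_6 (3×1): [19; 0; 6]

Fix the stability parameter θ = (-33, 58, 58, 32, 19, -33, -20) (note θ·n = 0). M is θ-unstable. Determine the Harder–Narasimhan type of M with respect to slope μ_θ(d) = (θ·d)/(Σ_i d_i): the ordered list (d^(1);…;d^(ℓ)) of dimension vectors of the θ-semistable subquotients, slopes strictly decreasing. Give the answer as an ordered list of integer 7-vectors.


Barcode: M ≅ I[1,1]^3, I[1,2], I[3,3], I[3,7], I[7,7]^2. HN layers by μ_θ (4 steps, strictly decreasing):
  μ^(1)=58; μ^(2)=56/5; μ^(3)=-20; μ^(4)=-33

((0, 1, 1, 0, 0, 0, 0); (0, 0, 1, 1, 1, 1, 1); (0, 0, 0, 0, 0, 0, 2); (4, 0, 0, 0, 0, 0, 0))


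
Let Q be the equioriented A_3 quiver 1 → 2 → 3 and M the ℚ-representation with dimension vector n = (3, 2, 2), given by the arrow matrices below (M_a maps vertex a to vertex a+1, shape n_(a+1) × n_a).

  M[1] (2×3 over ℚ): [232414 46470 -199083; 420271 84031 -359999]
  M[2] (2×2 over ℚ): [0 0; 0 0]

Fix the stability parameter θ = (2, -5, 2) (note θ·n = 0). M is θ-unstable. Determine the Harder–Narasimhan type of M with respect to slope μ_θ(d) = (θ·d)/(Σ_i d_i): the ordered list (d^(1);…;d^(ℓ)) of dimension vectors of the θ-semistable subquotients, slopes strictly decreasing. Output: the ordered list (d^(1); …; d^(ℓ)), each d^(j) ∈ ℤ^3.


Via rank(M_{q-1}∘⋯∘M_p): M ≅ I[1,1], I[1,2]^2, I[3,3]^2.
μ_θ-semistable layers: μ^(1)=2; μ^(2)=-3/2

((1, 0, 2); (2, 2, 0))


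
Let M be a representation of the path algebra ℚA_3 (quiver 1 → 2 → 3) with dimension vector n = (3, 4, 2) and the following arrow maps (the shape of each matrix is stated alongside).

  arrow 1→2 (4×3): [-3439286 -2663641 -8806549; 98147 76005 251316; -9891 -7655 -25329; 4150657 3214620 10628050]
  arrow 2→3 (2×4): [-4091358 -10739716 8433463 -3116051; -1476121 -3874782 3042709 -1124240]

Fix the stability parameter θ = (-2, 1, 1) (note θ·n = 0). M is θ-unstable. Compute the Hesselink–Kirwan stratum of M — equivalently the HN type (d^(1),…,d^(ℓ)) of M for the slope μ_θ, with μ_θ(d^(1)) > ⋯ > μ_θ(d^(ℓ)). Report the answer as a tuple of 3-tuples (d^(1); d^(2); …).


Barcode: M ≅ I[1,2], I[1,3]^2, I[2,2]. HN layers by μ_θ (2 steps, strictly decreasing):
  μ^(1)=1; μ^(2)=-2

((0, 4, 2); (3, 0, 0))


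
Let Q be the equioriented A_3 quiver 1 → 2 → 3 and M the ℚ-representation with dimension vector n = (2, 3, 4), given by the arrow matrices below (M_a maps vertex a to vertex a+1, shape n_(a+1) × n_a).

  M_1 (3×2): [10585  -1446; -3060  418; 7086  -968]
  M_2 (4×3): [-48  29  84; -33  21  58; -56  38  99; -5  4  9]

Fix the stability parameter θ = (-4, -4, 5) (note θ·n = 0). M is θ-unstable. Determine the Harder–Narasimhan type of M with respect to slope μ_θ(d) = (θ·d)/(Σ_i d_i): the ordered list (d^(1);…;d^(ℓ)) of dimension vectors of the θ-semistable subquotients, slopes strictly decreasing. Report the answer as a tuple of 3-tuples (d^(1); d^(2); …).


Via rank(M_{q-1}∘⋯∘M_p): M ≅ I[1,3]^2, I[2,3], I[3,3].
μ_θ-semistable layers: μ^(1)=5; μ^(2)=-4

((0, 0, 4); (2, 3, 0))


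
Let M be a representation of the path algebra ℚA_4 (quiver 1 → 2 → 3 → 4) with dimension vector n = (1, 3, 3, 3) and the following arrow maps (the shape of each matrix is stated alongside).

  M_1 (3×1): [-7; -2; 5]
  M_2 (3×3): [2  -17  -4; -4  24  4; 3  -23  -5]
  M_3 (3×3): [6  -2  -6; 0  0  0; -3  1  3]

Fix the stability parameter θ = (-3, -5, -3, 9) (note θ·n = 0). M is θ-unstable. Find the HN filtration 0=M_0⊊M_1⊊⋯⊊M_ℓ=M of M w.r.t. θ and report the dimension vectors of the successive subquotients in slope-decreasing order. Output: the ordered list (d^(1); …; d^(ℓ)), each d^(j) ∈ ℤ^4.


Barcode: M ≅ I[1,2], I[2,3], I[2,4], I[3,3], I[4,4]^2. HN layers by μ_θ (4 steps, strictly decreasing):
  μ^(1)=9; μ^(2)=-3; μ^(3)=-4; μ^(4)=-5

((0, 0, 0, 3); (0, 0, 3, 0); (1, 1, 0, 0); (0, 2, 0, 0))


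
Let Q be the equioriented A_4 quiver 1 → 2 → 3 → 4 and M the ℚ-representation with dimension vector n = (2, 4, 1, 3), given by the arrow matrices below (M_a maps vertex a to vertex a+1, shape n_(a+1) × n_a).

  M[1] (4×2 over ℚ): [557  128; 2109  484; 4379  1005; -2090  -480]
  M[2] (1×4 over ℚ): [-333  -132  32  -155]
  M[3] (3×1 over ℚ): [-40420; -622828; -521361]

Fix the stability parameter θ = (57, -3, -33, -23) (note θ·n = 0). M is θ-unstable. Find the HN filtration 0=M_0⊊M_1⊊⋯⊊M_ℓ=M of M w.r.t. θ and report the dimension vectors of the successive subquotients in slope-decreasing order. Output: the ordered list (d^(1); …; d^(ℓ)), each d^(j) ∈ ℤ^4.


Barcode: M ≅ I[1,2], I[1,4], I[2,2]^2, I[4,4]^2. HN layers by μ_θ (4 steps, strictly decreasing):
  μ^(1)=27; μ^(2)=-1/2; μ^(3)=-3; μ^(4)=-23

((1, 1, 0, 0); (1, 1, 1, 1); (0, 2, 0, 0); (0, 0, 0, 2))


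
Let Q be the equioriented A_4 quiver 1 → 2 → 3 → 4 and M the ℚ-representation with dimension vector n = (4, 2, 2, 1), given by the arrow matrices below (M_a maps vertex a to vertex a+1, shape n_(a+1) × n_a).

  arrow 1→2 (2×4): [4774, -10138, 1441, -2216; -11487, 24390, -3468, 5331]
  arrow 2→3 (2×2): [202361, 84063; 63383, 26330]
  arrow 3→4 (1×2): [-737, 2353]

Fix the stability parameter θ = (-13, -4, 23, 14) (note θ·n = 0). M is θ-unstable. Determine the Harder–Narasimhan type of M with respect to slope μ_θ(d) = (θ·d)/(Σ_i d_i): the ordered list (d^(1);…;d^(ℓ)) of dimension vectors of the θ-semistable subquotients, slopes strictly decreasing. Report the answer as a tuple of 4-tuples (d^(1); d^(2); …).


Barcode: M ≅ I[1,1]^2, I[1,3], I[1,4]. HN layers by μ_θ (4 steps, strictly decreasing):
  μ^(1)=23; μ^(2)=37/2; μ^(3)=-4; μ^(4)=-13

((0, 0, 1, 0); (0, 0, 1, 1); (0, 2, 0, 0); (4, 0, 0, 0))


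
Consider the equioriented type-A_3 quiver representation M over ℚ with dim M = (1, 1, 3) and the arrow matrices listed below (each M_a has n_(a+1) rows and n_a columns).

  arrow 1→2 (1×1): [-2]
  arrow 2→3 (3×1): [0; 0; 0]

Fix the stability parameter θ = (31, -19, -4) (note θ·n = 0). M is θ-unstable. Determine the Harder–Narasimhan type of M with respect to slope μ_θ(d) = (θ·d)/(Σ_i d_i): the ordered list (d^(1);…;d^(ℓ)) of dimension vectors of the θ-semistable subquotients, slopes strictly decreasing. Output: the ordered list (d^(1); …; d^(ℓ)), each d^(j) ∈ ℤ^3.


Interval decomposition of M: I[1,2], I[3,3]^3.
HN type (ℓ=2): μ^(1)=6; μ^(2)=-4

((1, 1, 0); (0, 0, 3))


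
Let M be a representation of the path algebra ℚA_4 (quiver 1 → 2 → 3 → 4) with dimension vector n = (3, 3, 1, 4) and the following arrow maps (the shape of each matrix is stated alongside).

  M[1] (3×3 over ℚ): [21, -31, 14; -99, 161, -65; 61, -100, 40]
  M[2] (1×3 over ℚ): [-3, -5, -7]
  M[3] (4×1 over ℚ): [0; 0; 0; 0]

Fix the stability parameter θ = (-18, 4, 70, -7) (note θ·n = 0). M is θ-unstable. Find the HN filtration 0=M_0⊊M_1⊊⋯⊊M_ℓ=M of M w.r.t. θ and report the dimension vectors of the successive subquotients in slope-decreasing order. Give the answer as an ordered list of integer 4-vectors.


Barcode: M ≅ I[1,2]^2, I[1,3], I[4,4]^4. HN layers by μ_θ (4 steps, strictly decreasing):
  μ^(1)=70; μ^(2)=4; μ^(3)=-7; μ^(4)=-18

((0, 0, 1, 0); (0, 3, 0, 0); (0, 0, 0, 4); (3, 0, 0, 0))


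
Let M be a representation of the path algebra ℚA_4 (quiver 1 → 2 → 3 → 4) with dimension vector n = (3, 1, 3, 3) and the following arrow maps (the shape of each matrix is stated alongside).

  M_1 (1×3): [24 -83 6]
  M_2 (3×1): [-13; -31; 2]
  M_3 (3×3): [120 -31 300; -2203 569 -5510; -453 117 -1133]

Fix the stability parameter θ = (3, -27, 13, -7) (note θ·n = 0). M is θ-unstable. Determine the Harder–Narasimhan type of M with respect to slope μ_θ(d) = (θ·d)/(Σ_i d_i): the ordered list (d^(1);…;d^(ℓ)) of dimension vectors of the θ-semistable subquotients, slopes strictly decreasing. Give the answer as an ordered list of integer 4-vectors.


Interval decomposition of M: I[1,1]^2, I[1,4], I[3,4]^2.
HN type (ℓ=2): μ^(1)=3; μ^(2)=-12

((2, 0, 3, 3); (1, 1, 0, 0))


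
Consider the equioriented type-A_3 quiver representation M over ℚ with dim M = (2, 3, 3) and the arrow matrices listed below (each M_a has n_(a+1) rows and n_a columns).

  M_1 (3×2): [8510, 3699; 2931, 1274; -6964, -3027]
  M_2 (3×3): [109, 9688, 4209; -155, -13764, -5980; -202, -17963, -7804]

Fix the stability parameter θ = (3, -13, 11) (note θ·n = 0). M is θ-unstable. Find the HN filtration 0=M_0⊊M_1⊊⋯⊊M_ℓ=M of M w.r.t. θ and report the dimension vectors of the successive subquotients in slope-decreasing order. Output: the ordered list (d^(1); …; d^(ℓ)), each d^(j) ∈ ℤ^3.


Interval decomposition of M: I[1,3]^2, I[2,3].
HN type (ℓ=3): μ^(1)=11; μ^(2)=-5; μ^(3)=-13

((0, 0, 3); (2, 2, 0); (0, 1, 0))


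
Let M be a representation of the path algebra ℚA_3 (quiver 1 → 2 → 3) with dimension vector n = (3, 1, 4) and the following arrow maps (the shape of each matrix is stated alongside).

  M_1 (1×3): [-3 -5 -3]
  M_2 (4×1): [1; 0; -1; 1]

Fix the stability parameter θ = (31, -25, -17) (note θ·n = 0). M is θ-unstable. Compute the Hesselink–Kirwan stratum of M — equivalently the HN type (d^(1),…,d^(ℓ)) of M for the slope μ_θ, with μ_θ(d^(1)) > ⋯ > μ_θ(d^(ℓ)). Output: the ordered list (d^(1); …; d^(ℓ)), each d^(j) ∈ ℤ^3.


Interval decomposition of M: I[1,1]^2, I[1,3], I[3,3]^3.
HN type (ℓ=3): μ^(1)=31; μ^(2)=-11/3; μ^(3)=-17

((2, 0, 0); (1, 1, 1); (0, 0, 3))


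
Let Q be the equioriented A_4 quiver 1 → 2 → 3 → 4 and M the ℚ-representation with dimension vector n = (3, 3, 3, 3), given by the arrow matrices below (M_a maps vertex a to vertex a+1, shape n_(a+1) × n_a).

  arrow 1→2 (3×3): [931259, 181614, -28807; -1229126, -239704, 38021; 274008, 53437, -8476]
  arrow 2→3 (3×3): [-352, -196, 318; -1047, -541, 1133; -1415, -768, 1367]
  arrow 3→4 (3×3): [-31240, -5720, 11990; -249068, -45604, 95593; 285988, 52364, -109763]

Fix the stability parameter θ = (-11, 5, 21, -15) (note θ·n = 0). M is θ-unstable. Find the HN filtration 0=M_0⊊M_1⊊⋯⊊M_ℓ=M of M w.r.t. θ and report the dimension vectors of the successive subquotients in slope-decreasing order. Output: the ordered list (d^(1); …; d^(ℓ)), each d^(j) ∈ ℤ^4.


Interval decomposition of M: I[1,3]^2, I[1,4], I[4,4]^2.
HN type (ℓ=5): μ^(1)=21; μ^(2)=5; μ^(3)=11/3; μ^(4)=-11; μ^(5)=-15

((0, 0, 2, 0); (0, 2, 0, 0); (0, 1, 1, 1); (3, 0, 0, 0); (0, 0, 0, 2))


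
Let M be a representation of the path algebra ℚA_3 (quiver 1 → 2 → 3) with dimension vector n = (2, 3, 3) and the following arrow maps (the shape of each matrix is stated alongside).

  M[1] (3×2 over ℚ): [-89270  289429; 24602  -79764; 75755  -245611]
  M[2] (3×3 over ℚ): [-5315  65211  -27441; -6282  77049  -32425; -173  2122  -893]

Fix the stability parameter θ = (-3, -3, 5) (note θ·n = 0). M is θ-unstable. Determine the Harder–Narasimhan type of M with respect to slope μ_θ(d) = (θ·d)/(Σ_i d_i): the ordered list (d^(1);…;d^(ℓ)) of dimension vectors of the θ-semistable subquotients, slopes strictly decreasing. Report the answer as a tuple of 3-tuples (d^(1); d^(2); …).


Interval decomposition of M: I[1,3]^2, I[2,3].
HN type (ℓ=2): μ^(1)=5; μ^(2)=-3

((0, 0, 3); (2, 3, 0))


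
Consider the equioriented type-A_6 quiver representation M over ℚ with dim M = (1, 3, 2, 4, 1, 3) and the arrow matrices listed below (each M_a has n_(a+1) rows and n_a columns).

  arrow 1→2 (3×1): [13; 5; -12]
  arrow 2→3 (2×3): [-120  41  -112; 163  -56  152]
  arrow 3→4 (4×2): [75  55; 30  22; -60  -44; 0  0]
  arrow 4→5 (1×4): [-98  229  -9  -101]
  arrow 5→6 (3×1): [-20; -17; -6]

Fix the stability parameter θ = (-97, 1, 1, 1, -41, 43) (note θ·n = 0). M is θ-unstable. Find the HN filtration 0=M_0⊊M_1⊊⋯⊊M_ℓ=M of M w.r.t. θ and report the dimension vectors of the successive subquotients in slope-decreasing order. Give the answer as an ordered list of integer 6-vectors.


Via rank(M_{q-1}∘⋯∘M_p): M ≅ I[1,3], I[2,2], I[2,6], I[4,4]^3, I[6,6]^2.
μ_θ-semistable layers: μ^(1)=43; μ^(2)=1; μ^(3)=-19/2; μ^(4)=-97

((0, 0, 0, 0, 0, 3); (0, 2, 1, 3, 0, 0); (0, 1, 1, 1, 1, 0); (1, 0, 0, 0, 0, 0))


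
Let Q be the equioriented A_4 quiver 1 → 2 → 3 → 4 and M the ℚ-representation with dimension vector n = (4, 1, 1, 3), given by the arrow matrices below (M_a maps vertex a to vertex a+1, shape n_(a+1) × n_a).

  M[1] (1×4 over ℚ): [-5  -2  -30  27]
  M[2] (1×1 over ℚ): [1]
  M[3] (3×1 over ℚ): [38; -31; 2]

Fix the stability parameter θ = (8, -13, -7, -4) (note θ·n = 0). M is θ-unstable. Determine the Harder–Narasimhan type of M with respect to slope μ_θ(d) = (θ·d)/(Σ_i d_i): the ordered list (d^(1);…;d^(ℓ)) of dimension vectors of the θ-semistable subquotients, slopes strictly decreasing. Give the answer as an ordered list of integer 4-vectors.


Barcode: M ≅ I[1,1]^3, I[1,4], I[4,4]^2. HN layers by μ_θ (2 steps, strictly decreasing):
  μ^(1)=8; μ^(2)=-4

((3, 0, 0, 0); (1, 1, 1, 3))


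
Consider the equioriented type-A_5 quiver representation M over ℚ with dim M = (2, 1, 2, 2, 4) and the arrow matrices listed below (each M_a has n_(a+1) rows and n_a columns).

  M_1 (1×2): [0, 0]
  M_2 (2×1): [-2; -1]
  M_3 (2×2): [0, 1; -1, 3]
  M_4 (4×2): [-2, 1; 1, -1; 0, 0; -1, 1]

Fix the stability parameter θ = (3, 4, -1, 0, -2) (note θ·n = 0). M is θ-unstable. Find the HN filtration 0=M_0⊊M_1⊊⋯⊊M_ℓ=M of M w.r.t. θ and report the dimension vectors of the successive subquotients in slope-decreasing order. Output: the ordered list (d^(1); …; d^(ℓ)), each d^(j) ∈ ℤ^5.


Via rank(M_{q-1}∘⋯∘M_p): M ≅ I[1,1]^2, I[2,5], I[3,5], I[5,5]^2.
μ_θ-semistable layers: μ^(1)=3; μ^(2)=1/4; μ^(3)=-1; μ^(4)=-2

((2, 0, 0, 0, 0); (0, 1, 1, 1, 1); (0, 0, 1, 1, 1); (0, 0, 0, 0, 2))


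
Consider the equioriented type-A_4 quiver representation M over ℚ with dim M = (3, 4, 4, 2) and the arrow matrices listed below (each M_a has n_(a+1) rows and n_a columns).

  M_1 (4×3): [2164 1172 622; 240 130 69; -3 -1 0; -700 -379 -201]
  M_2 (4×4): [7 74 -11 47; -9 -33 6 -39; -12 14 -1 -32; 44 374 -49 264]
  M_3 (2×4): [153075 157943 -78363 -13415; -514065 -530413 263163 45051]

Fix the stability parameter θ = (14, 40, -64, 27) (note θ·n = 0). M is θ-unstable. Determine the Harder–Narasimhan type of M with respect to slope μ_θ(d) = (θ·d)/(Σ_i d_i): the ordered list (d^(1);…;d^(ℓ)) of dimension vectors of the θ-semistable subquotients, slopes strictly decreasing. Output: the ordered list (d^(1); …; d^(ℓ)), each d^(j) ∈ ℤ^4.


Barcode: M ≅ I[1,3]^2, I[1,4], I[2,2], I[3,4]. HN layers by μ_θ (4 steps, strictly decreasing):
  μ^(1)=40; μ^(2)=27; μ^(3)=-10/3; μ^(4)=-64

((0, 1, 0, 0); (0, 0, 0, 2); (3, 3, 3, 0); (0, 0, 1, 0))


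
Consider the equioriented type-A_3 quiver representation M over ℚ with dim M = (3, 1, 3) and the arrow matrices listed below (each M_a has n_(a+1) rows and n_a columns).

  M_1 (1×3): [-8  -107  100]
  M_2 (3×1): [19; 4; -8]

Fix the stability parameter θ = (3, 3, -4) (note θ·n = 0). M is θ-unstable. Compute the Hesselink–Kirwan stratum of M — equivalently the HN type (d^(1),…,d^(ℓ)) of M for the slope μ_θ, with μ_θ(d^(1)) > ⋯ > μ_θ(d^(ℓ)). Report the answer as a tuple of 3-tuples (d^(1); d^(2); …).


Interval decomposition of M: I[1,1]^2, I[1,3], I[3,3]^2.
HN type (ℓ=3): μ^(1)=3; μ^(2)=2/3; μ^(3)=-4

((2, 0, 0); (1, 1, 1); (0, 0, 2))


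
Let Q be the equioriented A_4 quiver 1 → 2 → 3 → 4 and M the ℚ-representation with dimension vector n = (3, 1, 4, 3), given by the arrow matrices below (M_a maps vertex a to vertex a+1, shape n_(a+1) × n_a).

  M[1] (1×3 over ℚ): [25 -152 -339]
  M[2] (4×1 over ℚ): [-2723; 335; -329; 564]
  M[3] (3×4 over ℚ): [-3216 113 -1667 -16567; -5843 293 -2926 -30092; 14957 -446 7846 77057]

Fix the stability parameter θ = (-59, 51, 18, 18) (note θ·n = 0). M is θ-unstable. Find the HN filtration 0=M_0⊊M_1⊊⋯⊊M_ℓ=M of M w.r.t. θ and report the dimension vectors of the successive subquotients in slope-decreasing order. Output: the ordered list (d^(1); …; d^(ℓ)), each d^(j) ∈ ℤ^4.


Interval decomposition of M: I[1,1]^2, I[1,4], I[3,3], I[3,4]^2.
HN type (ℓ=3): μ^(1)=29; μ^(2)=18; μ^(3)=-59

((0, 1, 1, 1); (0, 0, 3, 2); (3, 0, 0, 0))


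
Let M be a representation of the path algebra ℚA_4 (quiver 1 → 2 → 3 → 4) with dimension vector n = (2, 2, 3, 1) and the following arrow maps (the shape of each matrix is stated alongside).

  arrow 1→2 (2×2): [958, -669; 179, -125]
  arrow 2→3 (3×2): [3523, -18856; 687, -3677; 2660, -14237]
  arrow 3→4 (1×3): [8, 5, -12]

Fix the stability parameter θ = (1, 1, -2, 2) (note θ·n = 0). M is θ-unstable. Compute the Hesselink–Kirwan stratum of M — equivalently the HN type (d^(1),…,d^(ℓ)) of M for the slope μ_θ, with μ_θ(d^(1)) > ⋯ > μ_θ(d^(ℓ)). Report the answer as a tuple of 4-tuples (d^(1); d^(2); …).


Barcode: M ≅ I[1,3], I[1,4], I[3,3]. HN layers by μ_θ (3 steps, strictly decreasing):
  μ^(1)=2; μ^(2)=0; μ^(3)=-2

((0, 0, 0, 1); (2, 2, 2, 0); (0, 0, 1, 0))


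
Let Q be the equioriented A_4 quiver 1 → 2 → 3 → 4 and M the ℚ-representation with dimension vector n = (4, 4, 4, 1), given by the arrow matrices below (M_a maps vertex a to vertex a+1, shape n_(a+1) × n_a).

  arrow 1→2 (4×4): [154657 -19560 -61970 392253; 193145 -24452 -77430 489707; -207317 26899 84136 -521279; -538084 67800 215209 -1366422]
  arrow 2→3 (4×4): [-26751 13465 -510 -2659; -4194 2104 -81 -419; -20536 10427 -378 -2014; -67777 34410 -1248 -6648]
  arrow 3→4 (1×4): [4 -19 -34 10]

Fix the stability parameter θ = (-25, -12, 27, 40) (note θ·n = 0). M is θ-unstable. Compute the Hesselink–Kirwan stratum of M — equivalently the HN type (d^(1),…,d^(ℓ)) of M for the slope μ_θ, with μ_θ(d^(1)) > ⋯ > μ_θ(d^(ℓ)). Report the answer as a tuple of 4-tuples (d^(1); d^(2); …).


Interval decomposition of M: I[1,3]^3, I[1,4].
HN type (ℓ=4): μ^(1)=40; μ^(2)=27; μ^(3)=-12; μ^(4)=-25

((0, 0, 0, 1); (0, 0, 4, 0); (0, 4, 0, 0); (4, 0, 0, 0))


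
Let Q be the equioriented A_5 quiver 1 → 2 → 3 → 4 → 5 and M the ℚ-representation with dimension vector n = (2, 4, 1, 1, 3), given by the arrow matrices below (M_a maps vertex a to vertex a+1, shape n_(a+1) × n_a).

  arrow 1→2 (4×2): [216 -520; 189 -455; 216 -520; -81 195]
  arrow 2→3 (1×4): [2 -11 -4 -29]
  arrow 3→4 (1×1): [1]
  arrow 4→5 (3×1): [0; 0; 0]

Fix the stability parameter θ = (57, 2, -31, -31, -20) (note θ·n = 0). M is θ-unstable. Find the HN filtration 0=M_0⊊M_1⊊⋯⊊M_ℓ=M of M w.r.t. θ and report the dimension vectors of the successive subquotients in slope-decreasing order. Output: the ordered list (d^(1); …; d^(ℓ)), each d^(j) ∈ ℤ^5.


Barcode: M ≅ I[1,1], I[1,4], I[2,2]^3, I[5,5]^3. HN layers by μ_θ (4 steps, strictly decreasing):
  μ^(1)=57; μ^(2)=2; μ^(3)=-3/4; μ^(4)=-20

((1, 0, 0, 0, 0); (0, 3, 0, 0, 0); (1, 1, 1, 1, 0); (0, 0, 0, 0, 3))


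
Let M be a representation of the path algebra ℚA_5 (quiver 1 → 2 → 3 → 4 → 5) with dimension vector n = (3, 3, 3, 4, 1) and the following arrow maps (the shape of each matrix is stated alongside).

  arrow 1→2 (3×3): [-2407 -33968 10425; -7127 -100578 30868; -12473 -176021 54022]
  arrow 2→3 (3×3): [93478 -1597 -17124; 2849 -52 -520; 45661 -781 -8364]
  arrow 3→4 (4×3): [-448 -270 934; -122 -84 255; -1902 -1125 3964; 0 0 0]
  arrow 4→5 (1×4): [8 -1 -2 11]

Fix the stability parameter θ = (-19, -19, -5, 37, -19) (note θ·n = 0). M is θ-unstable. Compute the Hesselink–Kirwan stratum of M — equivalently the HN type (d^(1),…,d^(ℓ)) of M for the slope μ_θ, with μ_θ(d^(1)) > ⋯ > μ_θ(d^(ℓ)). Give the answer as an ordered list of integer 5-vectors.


Interval decomposition of M: I[1,2], I[1,4], I[1,5], I[3,4], I[4,4].
HN type (ℓ=4): μ^(1)=37; μ^(2)=9; μ^(3)=-5; μ^(4)=-19

((0, 0, 0, 3, 0); (0, 0, 0, 1, 1); (0, 0, 3, 0, 0); (3, 3, 0, 0, 0))
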